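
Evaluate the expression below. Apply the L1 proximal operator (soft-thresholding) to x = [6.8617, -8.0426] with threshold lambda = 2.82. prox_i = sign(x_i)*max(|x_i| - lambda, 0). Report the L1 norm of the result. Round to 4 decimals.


Soft-thresholding with lambda = 2.82:
prox(6.8617) = sign(6.8617)*max(|6.8617| - 2.82, 0) = 4.0417
prox(-8.0426) = sign(-8.0426)*max(|-8.0426| - 2.82, 0) = -5.2226
prox(x) = [4.0417, -5.2226]
||prox(x)||_1 = 4.0417 + 5.2226 = 9.2643


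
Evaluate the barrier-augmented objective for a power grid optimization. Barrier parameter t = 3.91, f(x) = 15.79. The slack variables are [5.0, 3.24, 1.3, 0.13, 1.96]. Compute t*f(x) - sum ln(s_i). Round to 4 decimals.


Step 1: Compute log-barrier.
ln values: [1.6094, 1.1756, 0.2624, -2.0402, 0.6729]
phi = -(1.6094 + 1.1756 + 0.2624 - 2.0402 + 0.6729) = -1.6801
Step 2: Compute augmented objective.
t*f(x) = 3.91*15.79 = 61.7389
Total = 61.7389 - 1.6801 = 60.0588


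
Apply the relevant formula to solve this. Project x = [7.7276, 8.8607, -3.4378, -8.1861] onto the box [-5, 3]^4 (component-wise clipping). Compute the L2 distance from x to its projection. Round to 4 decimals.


Project each component onto [-5, 3].
clip(7.7276) = 3.0, clip(8.8607) = 3.0, clip(-3.4378) = -3.4378, clip(-8.1861) = -5.0
Projection = [3.0, 3.0, -3.4378, -5.0]
Squared diffs: [22.3502, 34.3478, 0.0, 10.1512]
Distance = sqrt(66.8492) = 8.1761


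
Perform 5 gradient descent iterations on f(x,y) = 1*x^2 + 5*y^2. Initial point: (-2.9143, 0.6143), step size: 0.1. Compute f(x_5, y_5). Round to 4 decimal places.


Gradient descent on f(x,y) = 1*x^2 + 5*y^2.
Starting point: (-2.9143, 0.6143), alpha = 0.1
Step 1: grad_x = 2*1*-2.9143 = -5.8286, grad_y = 2*5*0.6143 = 6.143
  x_1 = -2.9143 - 0.1*-5.8286 = -2.3314
  y_1 = 0.6143 - 0.1*6.143 = -0.0
Step 2: grad_x = 2*1*-2.3314 = -4.6629, grad_y = 2*5*-0.0 = -0.0
  x_2 = -2.3314 - 0.1*-4.6629 = -1.8652
  y_2 = -0.0 - 0.1*-0.0 = 0.0
Step 3: grad_x = 2*1*-1.8652 = -3.7303, grad_y = 2*5*0.0 = 0.0
  x_3 = -1.8652 - 0.1*-3.7303 = -1.4921
  y_3 = 0.0 - 0.1*0.0 = 0.0
Step 4: grad_x = 2*1*-1.4921 = -2.9842, grad_y = 2*5*0.0 = 0.0
  x_4 = -1.4921 - 0.1*-2.9842 = -1.1937
  y_4 = 0.0 - 0.1*0.0 = 0.0
Step 5: grad_x = 2*1*-1.1937 = -2.3874, grad_y = 2*5*0.0 = 0.0
  x_5 = -1.1937 - 0.1*-2.3874 = -0.955
  y_5 = 0.0 - 0.1*0.0 = 0.0
f(-0.955, 0.0) = 1*(-0.955)^2 + 5*0.0^2 = 0.9119


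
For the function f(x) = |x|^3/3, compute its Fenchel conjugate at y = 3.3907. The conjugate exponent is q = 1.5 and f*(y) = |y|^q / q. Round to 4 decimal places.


The conjugate exponent q satisfies 1/p + 1/q = 1.
p = 3, so q = 3/(3 - 1) = 1.5
|y|^q = 3.3907^1.5 = 6.2436
f*(3.3907) = 6.2436 / 1.5 = 4.1624


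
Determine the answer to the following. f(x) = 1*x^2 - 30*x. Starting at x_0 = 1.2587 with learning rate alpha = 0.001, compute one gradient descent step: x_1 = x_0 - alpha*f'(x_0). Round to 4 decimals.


We compute the gradient at x_0 and apply the update.
f'(x) = 2*x - 30
f'(1.2587) = 2*1.2587 - 30 = -27.4826
x_1 = 1.2587 - 0.001*-27.4826 = 1.2862


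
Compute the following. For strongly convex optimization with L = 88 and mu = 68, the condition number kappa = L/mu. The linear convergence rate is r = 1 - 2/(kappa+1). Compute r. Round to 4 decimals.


Step 1: Compute the condition number.
kappa = L/mu = 88/68 = 1.2941
Step 2: Compute the convergence rate.
r = 1 - 2/(kappa + 1) = 1 - 2*mu/(L + mu) = (L - mu)/(L + mu) = 20/156 = 0.1282


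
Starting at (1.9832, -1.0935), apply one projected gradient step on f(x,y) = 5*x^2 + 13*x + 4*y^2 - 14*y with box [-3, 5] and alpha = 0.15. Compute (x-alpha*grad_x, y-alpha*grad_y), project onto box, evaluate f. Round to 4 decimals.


Step 1: Compute gradient at (1.9832, -1.0935).
grad_x = 2*5*1.9832 + 13 = 32.832
grad_y = 2*4*-1.0935 - 14 = -22.748
Step 2: Gradient step.
x_raw = 1.9832 - 0.15*32.832 = -2.9416
y_raw = -1.0935 - 0.15*-22.748 = 2.3187
Step 3: Project onto [-3, 5].
x_proj = clip(-2.9416) = -2.9416
y_proj = clip(2.3187) = 2.3187
Step 4: Evaluate f.
f(-2.9416, 2.3187) = -5.9321


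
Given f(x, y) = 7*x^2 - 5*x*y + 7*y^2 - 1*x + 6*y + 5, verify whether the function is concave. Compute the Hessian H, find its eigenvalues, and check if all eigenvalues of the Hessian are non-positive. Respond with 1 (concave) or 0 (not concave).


The Hessian of f(x,y) = 7*x^2 - 5*x*y + 7*y^2 - 1*x + 6*y + 5 is:
H = [[14, -5], [-5, 14]]
Trace = 14 + 14 = 28
Determinant = 14*14 - (-5)^2 = 171
Discriminant = (28)^2 - 4*171 = 100.0
Eigenvalues: lambda_1 = 9.0, lambda_2 = 19.0
The function is not concave.

0


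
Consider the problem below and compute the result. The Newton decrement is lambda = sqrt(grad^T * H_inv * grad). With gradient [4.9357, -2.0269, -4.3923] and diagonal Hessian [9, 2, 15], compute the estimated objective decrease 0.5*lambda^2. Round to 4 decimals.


Step 1: H is diagonal, so H^(-1) * g = [0.5484, -1.0135, -0.2928].
Step 2: g^T H^(-1) g = sum_i g_i^2 / H_ii
  = (4.9357)^2/9 + (-2.0269)^2/2 + (-4.3923)^2/15
  = 2.7068 + 2.0542 + 1.2862 = 6.0471
Step 3: Objective decrease = 0.5 * g^T H^(-1) g = 3.0236


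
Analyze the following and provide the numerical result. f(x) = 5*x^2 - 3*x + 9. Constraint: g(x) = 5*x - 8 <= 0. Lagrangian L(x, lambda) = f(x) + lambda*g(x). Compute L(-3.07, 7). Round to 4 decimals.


Step 1: Evaluate f(x).
f(-3.07) = 5*(-3.07)^2 - 3*(-3.07) + 9 = 65.3345
Step 2: Evaluate g(x).
g(-3.07) = 5*-3.07 - 8 = -23.35
Step 3: Compute Lagrangian.
L = 65.3345 + 7*-23.35 = -98.1155


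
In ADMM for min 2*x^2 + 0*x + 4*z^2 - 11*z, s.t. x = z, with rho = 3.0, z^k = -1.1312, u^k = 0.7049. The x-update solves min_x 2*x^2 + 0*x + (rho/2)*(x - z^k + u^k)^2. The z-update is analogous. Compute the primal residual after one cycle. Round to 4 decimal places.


ADMM iteration with rho = 3.0, z^k = -1.1312, u^k = 0.7049
Step 1: x-update.
Minimize 2*x^2 + 0*x + (3.0/2)*(x + 1.1312 + 0.7049)^2
FOC: (2*2 + 3.0)*x = 0 + 3.0*(-1.1312 - 0.7049)
x^{k+1} = -0.7869
Step 2: z-update.
Minimize 4*z^2 - 11*z + (3.0/2)*(-0.7869 - z + 0.7049)^2
FOC: (2*4 + 3.0)*z = 11 + 3.0*(-0.7869 + 0.7049)
z^{k+1} = 0.9776
Step 3: u-update.
u^{k+1} = 0.7049 - 0.7869 - 0.9776 = -1.0596
Step 4: Primal residual = |-0.7869 - 0.9776| = 1.7645


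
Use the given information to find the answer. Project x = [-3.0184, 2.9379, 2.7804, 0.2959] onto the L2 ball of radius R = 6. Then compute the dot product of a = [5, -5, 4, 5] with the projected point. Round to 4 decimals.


Step 1: Compute ||x|| (intermediates to 6 decimals).
||x|| = sqrt((-3.0184)^2 + 2.9379^2 + 2.7804^2 + 0.2959^2) = 5.055707
Step 2: Project.
Since ||x|| <= R, proj = x (no scaling needed).
proj(x) = [-3.0184, 2.9379, 2.7804, 0.2959]
Step 3: Dot product.
a^T * proj(x) = 5*(-3.0184) - 5*2.9379 + 4*2.7804 + 5*0.2959 = -17.1804


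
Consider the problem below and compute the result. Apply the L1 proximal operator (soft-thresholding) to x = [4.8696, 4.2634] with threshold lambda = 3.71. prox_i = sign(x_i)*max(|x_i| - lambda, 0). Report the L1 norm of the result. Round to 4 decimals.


Soft-thresholding with lambda = 3.71:
prox(4.8696) = sign(4.8696)*max(|4.8696| - 3.71, 0) = 1.1596
prox(4.2634) = sign(4.2634)*max(|4.2634| - 3.71, 0) = 0.5534
prox(x) = [1.1596, 0.5534]
||prox(x)||_1 = 1.1596 + 0.5534 = 1.713


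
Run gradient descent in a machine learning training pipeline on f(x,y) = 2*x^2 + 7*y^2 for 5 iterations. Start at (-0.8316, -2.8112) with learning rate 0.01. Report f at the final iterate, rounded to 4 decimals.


Gradient descent on f(x,y) = 2*x^2 + 7*y^2.
Starting point: (-0.8316, -2.8112), alpha = 0.01
Step 1: grad_x = 2*2*-0.8316 = -3.3264, grad_y = 2*7*-2.8112 = -39.3568
  x_1 = -0.8316 - 0.01*-3.3264 = -0.7983
  y_1 = -2.8112 - 0.01*-39.3568 = -2.4176
Step 2: grad_x = 2*2*-0.7983 = -3.1933, grad_y = 2*7*-2.4176 = -33.8468
  x_2 = -0.7983 - 0.01*-3.1933 = -0.7664
  y_2 = -2.4176 - 0.01*-33.8468 = -2.0792
Step 3: grad_x = 2*2*-0.7664 = -3.0656, grad_y = 2*7*-2.0792 = -29.1083
  x_3 = -0.7664 - 0.01*-3.0656 = -0.7357
  y_3 = -2.0792 - 0.01*-29.1083 = -1.7881
Step 4: grad_x = 2*2*-0.7357 = -2.943, grad_y = 2*7*-1.7881 = -25.0331
  x_4 = -0.7357 - 0.01*-2.943 = -0.7063
  y_4 = -1.7881 - 0.01*-25.0331 = -1.5377
Step 5: grad_x = 2*2*-0.7063 = -2.8253, grad_y = 2*7*-1.5377 = -21.5285
  x_5 = -0.7063 - 0.01*-2.8253 = -0.6781
  y_5 = -1.5377 - 0.01*-21.5285 = -1.3225
f(-0.6781, -1.3225) = 2*(-0.6781)^2 + 7*(-1.3225)^2 = 13.1619


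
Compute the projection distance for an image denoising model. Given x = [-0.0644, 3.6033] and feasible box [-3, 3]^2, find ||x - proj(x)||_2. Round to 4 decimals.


Project each component onto [-3, 3].
clip(-0.0644) = -0.0644, clip(3.6033) = 3.0
Projection = [-0.0644, 3.0]
Squared diffs: [0.0, 0.364]
Distance = sqrt(0.364) = 0.6033


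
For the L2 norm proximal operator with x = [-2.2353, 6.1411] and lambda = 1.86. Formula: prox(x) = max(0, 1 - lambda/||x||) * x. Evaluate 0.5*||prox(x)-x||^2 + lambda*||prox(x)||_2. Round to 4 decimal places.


Step 1: Compute ||x||.
||x|| = 6.5353
Step 2: Compute scaling factor.
scale = max(0, 1 - 1.86/6.5353) = 0.7154
Step 3: prox(x) = [-1.5991, 4.3933]
||prox(x)|| = 4.6753
Step 4: Proximal objective.
0.5*||prox-x||^2 = 1.7298
lambda*||prox|| = 8.6961
Total = 10.4258


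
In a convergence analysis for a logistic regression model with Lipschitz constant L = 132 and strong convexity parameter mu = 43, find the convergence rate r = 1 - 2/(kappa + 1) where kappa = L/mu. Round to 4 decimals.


Step 1: Compute the condition number.
kappa = L/mu = 132/43 = 3.0698
Step 2: Compute the convergence rate.
r = 1 - 2/(kappa + 1) = 1 - 2*mu/(L + mu) = (L - mu)/(L + mu) = 89/175 = 0.5086


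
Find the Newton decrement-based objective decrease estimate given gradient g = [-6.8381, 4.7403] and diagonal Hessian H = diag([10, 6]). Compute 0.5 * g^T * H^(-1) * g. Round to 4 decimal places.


Step 1: H is diagonal, so H^(-1) * g = [-0.6838, 0.7901].
Step 2: g^T H^(-1) g = sum_i g_i^2 / H_ii
  = (-6.8381)^2/10 + (4.7403)^2/6
  = 4.676 + 3.7451 = 8.421
Step 3: Objective decrease = 0.5 * g^T H^(-1) g = 4.2105


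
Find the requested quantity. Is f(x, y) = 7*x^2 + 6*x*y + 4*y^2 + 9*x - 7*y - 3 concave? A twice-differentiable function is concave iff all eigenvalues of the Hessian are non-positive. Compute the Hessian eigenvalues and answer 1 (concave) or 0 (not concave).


The Hessian of f(x,y) = 7*x^2 + 6*x*y + 4*y^2 + 9*x - 7*y - 3 is:
H = [[14, 6], [6, 8]]
Trace = 14 + 8 = 22
Determinant = 14*8 - (6)^2 = 76
Discriminant = (22)^2 - 4*76 = 180.0
Eigenvalues: lambda_1 = 4.2918, lambda_2 = 17.7082
The function is not concave.

0


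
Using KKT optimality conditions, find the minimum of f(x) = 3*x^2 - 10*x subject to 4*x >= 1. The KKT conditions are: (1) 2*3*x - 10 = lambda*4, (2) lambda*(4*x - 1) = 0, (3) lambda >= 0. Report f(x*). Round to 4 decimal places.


Step 1: Try lambda = 0 (constraint inactive).
Stationarity: 2*3*x - 10 = 0
x* = 10/(2*3) = 5/3 = 1.6667 (rounded; the exact value 5/3 is used below)
Check constraint: 4*1.6667 = 6.6668 >= 1 -- satisfied.
Step 2: Compute optimal value.
f(x*) = 3*(5/3)^2 - 10*(5/3) = -8.3333


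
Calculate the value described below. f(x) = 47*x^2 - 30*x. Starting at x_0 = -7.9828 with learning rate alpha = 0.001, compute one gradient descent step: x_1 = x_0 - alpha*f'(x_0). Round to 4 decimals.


We compute the gradient at x_0 and apply the update.
f'(x) = 94*x - 30
f'(-7.9828) = 94*-7.9828 - 30 = -780.3832
x_1 = -7.9828 - 0.001*-780.3832 = -7.2024


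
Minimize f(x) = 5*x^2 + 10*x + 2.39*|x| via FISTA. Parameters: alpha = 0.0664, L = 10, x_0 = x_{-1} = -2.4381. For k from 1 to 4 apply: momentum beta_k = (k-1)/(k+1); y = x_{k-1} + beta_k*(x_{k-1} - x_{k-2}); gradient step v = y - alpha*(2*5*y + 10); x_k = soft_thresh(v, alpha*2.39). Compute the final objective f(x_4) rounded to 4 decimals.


FISTA on f(x) = 5*x^2 + 10*x + 2.39*|x|
L = 10, alpha = 0.0664
Iteration 1: beta = 0.0, y = -2.4381 + 0.0*(-2.4381 + 2.4381) = -2.4381
  grad(y) = -14.381, v = y - alpha*grad = -1.4832
  prox(v) = soft_thresh(-1.4832, 0.1587) = -1.3245
Iteration 2: beta = 0.3333, y = -1.3245 + 0.3333*(-1.3245 + 2.4381) = -0.9533
  grad(y) = 0.4669, v = y - alpha*grad = -0.9843
  prox(v) = soft_thresh(-0.9843, 0.1587) = -0.8256
Iteration 3: beta = 0.5, y = -0.8256 + 0.5*(-0.8256 + 1.3245) = -0.5762
  grad(y) = 4.2383, v = y - alpha*grad = -0.8576
  prox(v) = soft_thresh(-0.8576, 0.1587) = -0.6989
Iteration 4: beta = 0.6, y = -0.6989 + 0.6*(-0.6989 + 0.8256) = -0.6229
  grad(y) = 3.7713, v = y - alpha*grad = -0.8733
  prox(v) = soft_thresh(-0.8733, 0.1587) = -0.7146
f(x_4) = 5*(-0.7146)^2 + 10*(-0.7146) + 2.39*|-0.7146| = -2.8848


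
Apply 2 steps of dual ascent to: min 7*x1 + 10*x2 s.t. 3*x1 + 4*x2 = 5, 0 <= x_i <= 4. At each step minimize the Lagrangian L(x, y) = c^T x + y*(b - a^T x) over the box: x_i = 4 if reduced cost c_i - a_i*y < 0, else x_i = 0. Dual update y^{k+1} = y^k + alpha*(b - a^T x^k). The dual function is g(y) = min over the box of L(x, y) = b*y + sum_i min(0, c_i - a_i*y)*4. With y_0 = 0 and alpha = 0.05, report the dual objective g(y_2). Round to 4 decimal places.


Dual ascent for LP: min 7*x1 + 10*x2, 3*x1 + 4*x2 = 5, 0 <= x_i <= 4
Step 1: y^k = 0.0, reduced costs: (7.0, 10.0)
  x^k = (0.0, 0.0), subgradient = b - a^T x = 5.0
  y^{k+1} = 0.0 + 0.05*5.0 = 0.25
Step 2: y^k = 0.25, reduced costs: (6.25, 9.0)
  x^k = (0.0, 0.0), subgradient = b - a^T x = 5.0
  y^{k+1} = 0.25 + 0.05*5.0 = 0.5
Dual objective at y_2 = 0.5: reduced costs (5.5, 8.0), box minimizer x = (0.0, 0.0)
g(y_2) = b*y + (c1 - a1*y)*x1 + (c2 - a2*y)*x2 = 5*0.5 + 5.5*0.0 + 8.0*0.0 = 2.5 + 0.0 + 0.0 = 2.5


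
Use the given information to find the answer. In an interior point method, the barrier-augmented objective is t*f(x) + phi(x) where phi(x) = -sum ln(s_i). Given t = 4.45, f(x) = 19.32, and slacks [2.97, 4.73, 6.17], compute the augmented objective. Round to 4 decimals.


Step 1: Compute log-barrier.
ln values: [1.0886, 1.5539, 1.8197]
phi = -(1.0886 + 1.5539 + 1.8197) = -4.4622
Step 2: Compute augmented objective.
t*f(x) = 4.45*19.32 = 85.974
Total = 85.974 - 4.4622 = 81.5118


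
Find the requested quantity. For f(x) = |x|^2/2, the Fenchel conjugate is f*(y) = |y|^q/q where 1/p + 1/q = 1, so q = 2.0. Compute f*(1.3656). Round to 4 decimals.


The conjugate exponent q satisfies 1/p + 1/q = 1.
p = 2, so q = 2/(2 - 1) = 2.0
|y|^q = 1.3656^2.0 = 1.8649
f*(1.3656) = 1.8649 / 2.0 = 0.9324


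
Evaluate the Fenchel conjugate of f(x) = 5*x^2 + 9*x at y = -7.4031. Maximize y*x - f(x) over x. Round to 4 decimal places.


f*(y) = sup_x {y*x - a*x^2 - b*x} = sup_x {(y-b)*x - a*x^2}
FOC: (y - b) - 2a*x = 0 => x* = (y - b)/(2a)
x* = (-7.4031 - 9)/(2*5) = -1.6403
f*(-7.4031) = (y-b)^2/(4a) = (-7.4031 - 9)^2/(4*5)
= 269.0617/20 = 13.4531


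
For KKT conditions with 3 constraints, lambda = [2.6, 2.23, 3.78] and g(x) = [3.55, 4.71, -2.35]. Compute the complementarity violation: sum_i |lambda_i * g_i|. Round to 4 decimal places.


KKT complementary slackness check:
lambda_1 * g_1 = 2.6 * 3.55 = 9.23
lambda_2 * g_2 = 2.23 * 4.71 = 10.5033
lambda_3 * g_3 = 3.78 * -2.35 = -8.883
Total violation = 9.23 + 10.5033 + 8.883 = 28.6163


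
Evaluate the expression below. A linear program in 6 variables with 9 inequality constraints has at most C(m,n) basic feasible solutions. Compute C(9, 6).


Each vertex corresponds to some choice of n active constraints out of m, so the number of vertices is at most C(m, n) = m! / (n!(m-n)!).
m = 9, n = 6
Numerator: 9 * 8 * 7 * 6 * 5 * 4
Denominator: 6! = 720
C(9, 6) = 84


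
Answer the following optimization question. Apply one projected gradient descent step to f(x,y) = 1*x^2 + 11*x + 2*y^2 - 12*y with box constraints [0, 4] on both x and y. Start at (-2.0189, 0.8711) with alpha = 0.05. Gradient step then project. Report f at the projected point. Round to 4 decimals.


Step 1: Compute gradient at (-2.0189, 0.8711).
grad_x = 2*1*-2.0189 + 11 = 6.9622
grad_y = 2*2*0.8711 - 12 = -8.5156
Step 2: Gradient step.
x_raw = -2.0189 - 0.05*6.9622 = -2.367
y_raw = 0.8711 - 0.05*-8.5156 = 1.2969
Step 3: Project onto [0, 4].
x_proj = clip(-2.367) = 0.0
y_proj = clip(1.2969) = 1.2969
Step 4: Evaluate f.
f(0.0, 1.2969) = -12.1988


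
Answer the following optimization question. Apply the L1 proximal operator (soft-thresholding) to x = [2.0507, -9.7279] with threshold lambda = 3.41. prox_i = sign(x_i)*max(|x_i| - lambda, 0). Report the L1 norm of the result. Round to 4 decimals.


Soft-thresholding with lambda = 3.41:
prox(2.0507) = sign(2.0507)*max(|2.0507| - 3.41, 0) = 0.0
prox(-9.7279) = sign(-9.7279)*max(|-9.7279| - 3.41, 0) = -6.3179
prox(x) = [0.0, -6.3179]
||prox(x)||_1 = 0.0 + 6.3179 = 6.3179


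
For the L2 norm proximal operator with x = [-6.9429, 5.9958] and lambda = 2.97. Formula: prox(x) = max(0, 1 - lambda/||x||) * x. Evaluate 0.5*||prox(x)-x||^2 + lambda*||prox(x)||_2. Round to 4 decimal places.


Step 1: Compute ||x||.
||x|| = 9.1735
Step 2: Compute scaling factor.
scale = max(0, 1 - 2.97/9.1735) = 0.6762
Step 3: prox(x) = [-4.6951, 4.0546]
||prox(x)|| = 6.2035
Step 4: Proximal objective.
0.5*||prox-x||^2 = 4.4105
lambda*||prox|| = 18.4244
Total = 22.8349


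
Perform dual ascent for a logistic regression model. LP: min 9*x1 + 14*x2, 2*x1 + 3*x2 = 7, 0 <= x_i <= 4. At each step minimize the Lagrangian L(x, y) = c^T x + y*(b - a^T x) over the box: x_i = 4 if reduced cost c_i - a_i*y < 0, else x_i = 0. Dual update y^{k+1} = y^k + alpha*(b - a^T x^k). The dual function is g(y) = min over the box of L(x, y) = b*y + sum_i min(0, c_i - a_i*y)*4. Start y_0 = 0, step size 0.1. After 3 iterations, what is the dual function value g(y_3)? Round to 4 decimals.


Dual ascent for LP: min 9*x1 + 14*x2, 2*x1 + 3*x2 = 7, 0 <= x_i <= 4
Step 1: y^k = 0.0, reduced costs: (9.0, 14.0)
  x^k = (0.0, 0.0), subgradient = b - a^T x = 7.0
  y^{k+1} = 0.0 + 0.1*7.0 = 0.7
Step 2: y^k = 0.7, reduced costs: (7.6, 11.9)
  x^k = (0.0, 0.0), subgradient = b - a^T x = 7.0
  y^{k+1} = 0.7 + 0.1*7.0 = 1.4
Step 3: y^k = 1.4, reduced costs: (6.2, 9.8)
  x^k = (0.0, 0.0), subgradient = b - a^T x = 7.0
  y^{k+1} = 1.4 + 0.1*7.0 = 2.1
Dual objective at y_3 = 2.1: reduced costs (4.8, 7.7), box minimizer x = (0.0, 0.0)
g(y_3) = b*y + (c1 - a1*y)*x1 + (c2 - a2*y)*x2 = 7*2.1 + 4.8*0.0 + 7.7*0.0 = 14.7 + 0.0 + 0.0 = 14.7


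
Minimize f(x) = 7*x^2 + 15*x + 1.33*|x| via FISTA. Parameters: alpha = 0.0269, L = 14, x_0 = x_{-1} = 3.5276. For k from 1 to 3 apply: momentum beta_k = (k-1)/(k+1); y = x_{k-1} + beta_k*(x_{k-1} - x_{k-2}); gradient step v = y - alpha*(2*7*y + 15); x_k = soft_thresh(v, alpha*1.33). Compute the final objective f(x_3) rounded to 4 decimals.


FISTA on f(x) = 7*x^2 + 15*x + 1.33*|x|
L = 14, alpha = 0.0269
Iteration 1: beta = 0.0, y = 3.5276 + 0.0*(3.5276 - 3.5276) = 3.5276
  grad(y) = 64.3864, v = y - alpha*grad = 1.7956
  prox(v) = soft_thresh(1.7956, 0.0358) = 1.7598
Iteration 2: beta = 0.3333, y = 1.7598 + 0.3333*(1.7598 - 3.5276) = 1.1706
  grad(y) = 31.388, v = y - alpha*grad = 0.3262
  prox(v) = soft_thresh(0.3262, 0.0358) = 0.2905
Iteration 3: beta = 0.5, y = 0.2905 + 0.5*(0.2905 - 1.7598) = -0.4442
  grad(y) = 8.7808, v = y - alpha*grad = -0.6804
  prox(v) = soft_thresh(-0.6804, 0.0358) = -0.6447
f(x_3) = 7*(-0.6447)^2 + 15*(-0.6447) + 1.33*|-0.6447| = -5.9034


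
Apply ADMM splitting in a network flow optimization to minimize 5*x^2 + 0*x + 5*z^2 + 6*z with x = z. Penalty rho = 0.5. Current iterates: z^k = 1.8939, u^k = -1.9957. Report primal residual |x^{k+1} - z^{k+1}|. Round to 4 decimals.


ADMM iteration with rho = 0.5, z^k = 1.8939, u^k = -1.9957
Step 1: x-update.
Minimize 5*x^2 + 0*x + (0.5/2)*(x - 1.8939 - 1.9957)^2
FOC: (2*5 + 0.5)*x = 0 + 0.5*(1.8939 + 1.9957)
x^{k+1} = 0.1852
Step 2: z-update.
Minimize 5*z^2 + 6*z + (0.5/2)*(0.1852 - z - 1.9957)^2
FOC: (2*5 + 0.5)*z = -6 + 0.5*(0.1852 - 1.9957)
z^{k+1} = -0.6576
Step 3: u-update.
u^{k+1} = -1.9957 + 0.1852 + 0.6576 = -1.1528
Step 4: Primal residual = |0.1852 + 0.6576| = 0.8429


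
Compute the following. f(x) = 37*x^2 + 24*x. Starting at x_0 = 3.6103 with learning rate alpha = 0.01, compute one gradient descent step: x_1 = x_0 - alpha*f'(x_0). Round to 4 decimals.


We compute the gradient at x_0 and apply the update.
f'(x) = 74*x + 24
f'(3.6103) = 74*3.6103 + 24 = 291.1622
x_1 = 3.6103 - 0.01*291.1622 = 0.6987


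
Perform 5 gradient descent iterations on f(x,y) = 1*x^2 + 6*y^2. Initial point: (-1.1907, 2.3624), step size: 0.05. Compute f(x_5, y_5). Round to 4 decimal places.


Gradient descent on f(x,y) = 1*x^2 + 6*y^2.
Starting point: (-1.1907, 2.3624), alpha = 0.05
Step 1: grad_x = 2*1*-1.1907 = -2.3814, grad_y = 2*6*2.3624 = 28.3488
  x_1 = -1.1907 - 0.05*-2.3814 = -1.0716
  y_1 = 2.3624 - 0.05*28.3488 = 0.945
Step 2: grad_x = 2*1*-1.0716 = -2.1433, grad_y = 2*6*0.945 = 11.3395
  x_2 = -1.0716 - 0.05*-2.1433 = -0.9645
  y_2 = 0.945 - 0.05*11.3395 = 0.378
Step 3: grad_x = 2*1*-0.9645 = -1.9289, grad_y = 2*6*0.378 = 4.5358
  x_3 = -0.9645 - 0.05*-1.9289 = -0.868
  y_3 = 0.378 - 0.05*4.5358 = 0.1512
Step 4: grad_x = 2*1*-0.868 = -1.736, grad_y = 2*6*0.1512 = 1.8143
  x_4 = -0.868 - 0.05*-1.736 = -0.7812
  y_4 = 0.1512 - 0.05*1.8143 = 0.0605
Step 5: grad_x = 2*1*-0.7812 = -1.5624, grad_y = 2*6*0.0605 = 0.7257
  x_5 = -0.7812 - 0.05*-1.5624 = -0.7031
  y_5 = 0.0605 - 0.05*0.7257 = 0.0242
f(-0.7031, 0.0242) = 1*(-0.7031)^2 + 6*0.0242^2 = 0.4979


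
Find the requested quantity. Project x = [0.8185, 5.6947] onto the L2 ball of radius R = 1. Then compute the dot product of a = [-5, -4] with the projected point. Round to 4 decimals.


Step 1: Compute ||x|| (intermediates to 6 decimals).
||x|| = sqrt(0.8185^2 + 5.6947^2) = 5.753221
Step 2: Project.
Since ||x|| > R, scale = R/||x|| = 1/5.753221 = 0.173816, proj(x) = scale * x
proj(x) = [0.142268, 0.98983]
Step 3: Dot product.
a^T * proj(x) = -5*0.142268 - 4*0.98983 = -4.6707


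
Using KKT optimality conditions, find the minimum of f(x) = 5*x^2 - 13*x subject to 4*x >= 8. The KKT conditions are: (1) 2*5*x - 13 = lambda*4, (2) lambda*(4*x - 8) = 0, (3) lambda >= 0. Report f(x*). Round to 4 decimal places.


Step 1: Try lambda = 0 (constraint inactive).
x_unc = 13/(2*5) = 1.3
Check: 4*1.3 = 5.2 < 8 -- violated!
Step 2: Constraint must be active: 4*x = 8
x* = 8/4 = 2.0
lambda = (2*5*2.0 - 13)/4 = 1.75
Step 3: Compute optimal value.
f(x*) = 5*2.0^2 - 13*2.0 = -6.0


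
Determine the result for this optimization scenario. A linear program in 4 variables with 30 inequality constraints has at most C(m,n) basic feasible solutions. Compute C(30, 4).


Each vertex corresponds to some choice of n active constraints out of m, so the number of vertices is at most C(m, n) = m! / (n!(m-n)!).
m = 30, n = 4
Numerator: 30 * 29 * 28 * 27
Denominator: 4! = 24
C(30, 4) = 27405


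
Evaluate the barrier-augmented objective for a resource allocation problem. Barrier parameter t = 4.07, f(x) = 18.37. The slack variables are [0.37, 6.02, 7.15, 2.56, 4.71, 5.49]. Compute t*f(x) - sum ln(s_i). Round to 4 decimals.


Step 1: Compute log-barrier.
ln values: [-0.9943, 1.7951, 1.9671, 0.94, 1.5497, 1.7029]
phi = -(-0.9943 + 1.7951 + 1.9671 + 0.94 + 1.5497 + 1.7029) = -6.9606
Step 2: Compute augmented objective.
t*f(x) = 4.07*18.37 = 74.7659
Total = 74.7659 - 6.9606 = 67.8053


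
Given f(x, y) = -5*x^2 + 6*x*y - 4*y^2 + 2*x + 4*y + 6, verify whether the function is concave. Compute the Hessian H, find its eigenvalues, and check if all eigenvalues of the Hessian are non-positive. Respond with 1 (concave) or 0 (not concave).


The Hessian of f(x,y) = -5*x^2 + 6*x*y - 4*y^2 + 2*x + 4*y + 6 is:
H = [[-10, 6], [6, -8]]
Trace = -10 - 8 = -18
Determinant = -10*-8 - (6)^2 = 44
Discriminant = (-18)^2 - 4*44 = 148.0
Eigenvalues: lambda_1 = -15.0828, lambda_2 = -2.9172
The function is concave.

1


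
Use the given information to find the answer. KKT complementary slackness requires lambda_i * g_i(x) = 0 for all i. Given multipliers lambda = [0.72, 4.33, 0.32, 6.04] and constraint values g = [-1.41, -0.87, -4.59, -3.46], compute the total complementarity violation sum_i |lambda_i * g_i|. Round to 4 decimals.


KKT complementary slackness check:
lambda_1 * g_1 = 0.72 * -1.41 = -1.0152
lambda_2 * g_2 = 4.33 * -0.87 = -3.7671
lambda_3 * g_3 = 0.32 * -4.59 = -1.4688
lambda_4 * g_4 = 6.04 * -3.46 = -20.8984
Total violation = 1.0152 + 3.7671 + 1.4688 + 20.8984 = 27.1495


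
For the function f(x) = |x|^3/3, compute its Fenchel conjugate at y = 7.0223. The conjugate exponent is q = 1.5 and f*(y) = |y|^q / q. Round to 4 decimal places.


The conjugate exponent q satisfies 1/p + 1/q = 1.
p = 3, so q = 3/(3 - 1) = 1.5
|y|^q = 7.0223^1.5 = 18.6088
f*(7.0223) = 18.6088 / 1.5 = 12.4059


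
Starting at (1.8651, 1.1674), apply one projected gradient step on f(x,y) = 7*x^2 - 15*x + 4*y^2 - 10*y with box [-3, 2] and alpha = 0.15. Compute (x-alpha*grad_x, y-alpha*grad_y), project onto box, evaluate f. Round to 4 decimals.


Step 1: Compute gradient at (1.8651, 1.1674).
grad_x = 2*7*1.8651 - 15 = 11.1114
grad_y = 2*4*1.1674 - 10 = -0.6608
Step 2: Gradient step.
x_raw = 1.8651 - 0.15*11.1114 = 0.1984
y_raw = 1.1674 - 0.15*-0.6608 = 1.2665
Step 3: Project onto [-3, 2].
x_proj = clip(0.1984) = 0.1984
y_proj = clip(1.2665) = 1.2665
Step 4: Evaluate f.
f(0.1984, 1.2665) = -8.9492


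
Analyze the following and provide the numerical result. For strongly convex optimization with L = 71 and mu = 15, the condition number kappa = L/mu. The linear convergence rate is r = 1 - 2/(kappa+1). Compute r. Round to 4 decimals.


Step 1: Compute the condition number.
kappa = L/mu = 71/15 = 4.7333
Step 2: Compute the convergence rate.
r = 1 - 2/(kappa + 1) = 1 - 2*mu/(L + mu) = (L - mu)/(L + mu) = 56/86 = 0.6512


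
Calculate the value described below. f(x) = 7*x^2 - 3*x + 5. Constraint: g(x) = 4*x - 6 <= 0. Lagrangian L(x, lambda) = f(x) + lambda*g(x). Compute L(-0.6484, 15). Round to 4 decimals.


Step 1: Evaluate f(x).
f(-0.6484) = 7*(-0.6484)^2 - 3*(-0.6484) + 5 = 9.8882
Step 2: Evaluate g(x).
g(-0.6484) = 4*-0.6484 - 6 = -8.5936
Step 3: Compute Lagrangian.
L = 9.8882 + 15*-8.5936 = -119.0158


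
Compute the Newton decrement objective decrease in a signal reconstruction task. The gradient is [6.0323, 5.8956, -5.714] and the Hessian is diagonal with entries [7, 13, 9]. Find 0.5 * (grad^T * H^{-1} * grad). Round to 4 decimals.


Step 1: H is diagonal, so H^(-1) * g = [0.8618, 0.4535, -0.6349].
Step 2: g^T H^(-1) g = sum_i g_i^2 / H_ii
  = (6.0323)^2/7 + (5.8956)^2/13 + (-5.714)^2/9
  = 5.1984 + 2.6737 + 3.6278 = 11.4998
Step 3: Objective decrease = 0.5 * g^T H^(-1) g = 5.7499


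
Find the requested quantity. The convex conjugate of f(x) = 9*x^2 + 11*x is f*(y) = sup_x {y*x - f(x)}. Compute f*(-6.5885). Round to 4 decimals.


f*(y) = sup_x {y*x - a*x^2 - b*x} = sup_x {(y-b)*x - a*x^2}
FOC: (y - b) - 2a*x = 0 => x* = (y - b)/(2a)
x* = (-6.5885 - 11)/(2*9) = -0.9771
f*(-6.5885) = (y-b)^2/(4a) = (-6.5885 - 11)^2/(4*9)
= 309.3553/36 = 8.5932


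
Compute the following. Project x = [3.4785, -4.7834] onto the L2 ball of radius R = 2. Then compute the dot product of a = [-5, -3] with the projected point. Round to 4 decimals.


Step 1: Compute ||x|| (intermediates to 6 decimals).
||x|| = sqrt(3.4785^2 + (-4.7834)^2) = 5.914463
Step 2: Project.
Since ||x|| > R, scale = R/||x|| = 2/5.914463 = 0.338154, proj(x) = scale * x
proj(x) = [1.176269, -1.617526]
Step 3: Dot product.
a^T * proj(x) = -5*1.176269 - 3*(-1.617526) = -1.0288


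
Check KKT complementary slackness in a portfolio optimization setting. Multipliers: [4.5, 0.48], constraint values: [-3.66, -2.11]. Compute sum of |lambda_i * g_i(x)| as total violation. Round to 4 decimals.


KKT complementary slackness check:
lambda_1 * g_1 = 4.5 * -3.66 = -16.47
lambda_2 * g_2 = 0.48 * -2.11 = -1.0128
Total violation = 16.47 + 1.0128 = 17.4828


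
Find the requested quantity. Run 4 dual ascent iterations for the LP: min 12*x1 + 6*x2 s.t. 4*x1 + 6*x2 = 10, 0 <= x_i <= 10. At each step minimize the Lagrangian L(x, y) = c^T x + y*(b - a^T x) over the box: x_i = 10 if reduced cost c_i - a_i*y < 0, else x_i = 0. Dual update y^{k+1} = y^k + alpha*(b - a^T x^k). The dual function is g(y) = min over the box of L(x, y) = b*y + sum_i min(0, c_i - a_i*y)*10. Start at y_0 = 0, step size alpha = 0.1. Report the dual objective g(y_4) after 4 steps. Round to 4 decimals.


Dual ascent for LP: min 12*x1 + 6*x2, 4*x1 + 6*x2 = 10, 0 <= x_i <= 10
Step 1: y^k = 0.0, reduced costs: (12.0, 6.0)
  x^k = (0.0, 0.0), subgradient = b - a^T x = 10.0
  y^{k+1} = 0.0 + 0.1*10.0 = 1.0
Step 2: y^k = 1.0, reduced costs: (8.0, 0.0)
  x^k = (0.0, 0.0), subgradient = b - a^T x = 10.0
  y^{k+1} = 1.0 + 0.1*10.0 = 2.0
Step 3: y^k = 2.0, reduced costs: (4.0, -6.0)
  x^k = (0.0, 10.0), subgradient = b - a^T x = -50.0
  y^{k+1} = 2.0 + 0.1*-50.0 = -3.0
Step 4: y^k = -3.0, reduced costs: (24.0, 24.0)
  x^k = (0.0, 0.0), subgradient = b - a^T x = 10.0
  y^{k+1} = -3.0 + 0.1*10.0 = -2.0
Dual objective at y_4 = -2.0: reduced costs (20.0, 18.0), box minimizer x = (0.0, 0.0)
g(y_4) = b*y + (c1 - a1*y)*x1 + (c2 - a2*y)*x2 = 10*(-2.0) + 20.0*0.0 + 18.0*0.0 = -20.0 + 0.0 + 0.0 = -20.0


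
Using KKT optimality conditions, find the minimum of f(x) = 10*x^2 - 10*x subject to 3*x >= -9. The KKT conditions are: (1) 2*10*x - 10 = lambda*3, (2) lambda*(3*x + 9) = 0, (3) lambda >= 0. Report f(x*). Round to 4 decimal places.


Step 1: Try lambda = 0 (constraint inactive).
Stationarity: 2*10*x - 10 = 0
x* = 10/(2*10) = 0.5
Check constraint: 3*0.5 = 1.5 >= -9 -- satisfied.
Step 2: Compute optimal value.
f(x*) = 10*0.5^2 - 10*0.5 = -2.5


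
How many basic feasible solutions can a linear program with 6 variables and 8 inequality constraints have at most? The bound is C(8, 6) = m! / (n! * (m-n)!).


Each vertex corresponds to some choice of n active constraints out of m, so the number of vertices is at most C(m, n) = m! / (n!(m-n)!).
m = 8, n = 6
Numerator: 8 * 7 * 6 * 5 * 4 * 3
Denominator: 6! = 720
C(8, 6) = 28


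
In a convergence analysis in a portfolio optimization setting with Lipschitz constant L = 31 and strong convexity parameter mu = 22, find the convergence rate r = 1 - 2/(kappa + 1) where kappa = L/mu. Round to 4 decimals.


Step 1: Compute the condition number.
kappa = L/mu = 31/22 = 1.4091
Step 2: Compute the convergence rate.
r = 1 - 2/(kappa + 1) = 1 - 2*mu/(L + mu) = (L - mu)/(L + mu) = 9/53 = 0.1698


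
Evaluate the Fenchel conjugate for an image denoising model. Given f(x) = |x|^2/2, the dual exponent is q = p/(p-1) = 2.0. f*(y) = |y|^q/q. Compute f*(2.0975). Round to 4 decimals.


The conjugate exponent q satisfies 1/p + 1/q = 1.
p = 2, so q = 2/(2 - 1) = 2.0
|y|^q = 2.0975^2.0 = 4.3995
f*(2.0975) = 4.3995 / 2.0 = 2.1998


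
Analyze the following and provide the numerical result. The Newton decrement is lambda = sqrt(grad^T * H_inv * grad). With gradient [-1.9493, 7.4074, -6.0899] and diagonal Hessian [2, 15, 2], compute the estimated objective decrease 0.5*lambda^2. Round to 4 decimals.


Step 1: H is diagonal, so H^(-1) * g = [-0.9747, 0.4938, -3.045].
Step 2: g^T H^(-1) g = sum_i g_i^2 / H_ii
  = (-1.9493)^2/2 + (7.4074)^2/15 + (-6.0899)^2/2
  = 1.8999 + 3.658 + 18.5434 = 24.1013
Step 3: Objective decrease = 0.5 * g^T H^(-1) g = 12.0506


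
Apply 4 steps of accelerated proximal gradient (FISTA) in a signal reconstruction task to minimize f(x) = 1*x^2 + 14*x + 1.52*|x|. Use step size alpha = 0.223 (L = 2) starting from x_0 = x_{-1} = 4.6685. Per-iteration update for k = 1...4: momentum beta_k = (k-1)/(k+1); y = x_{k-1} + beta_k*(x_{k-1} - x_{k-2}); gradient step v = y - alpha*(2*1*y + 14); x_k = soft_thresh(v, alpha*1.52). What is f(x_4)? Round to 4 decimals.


FISTA on f(x) = 1*x^2 + 14*x + 1.52*|x|
L = 2, alpha = 0.223
Iteration 1: beta = 0.0, y = 4.6685 + 0.0*(4.6685 - 4.6685) = 4.6685
  grad(y) = 23.337, v = y - alpha*grad = -0.5357
  prox(v) = soft_thresh(-0.5357, 0.339) = -0.1967
Iteration 2: beta = 0.3333, y = -0.1967 + 0.3333*(-0.1967 - 4.6685) = -1.8184
  grad(y) = 10.3632, v = y - alpha*grad = -4.1294
  prox(v) = soft_thresh(-4.1294, 0.339) = -3.7904
Iteration 3: beta = 0.5, y = -3.7904 + 0.5*(-3.7904 + 0.1967) = -5.5873
  grad(y) = 2.8254, v = y - alpha*grad = -6.2174
  prox(v) = soft_thresh(-6.2174, 0.339) = -5.8784
Iteration 4: beta = 0.6, y = -5.8784 + 0.6*(-5.8784 + 3.7904) = -7.1312
  grad(y) = -0.2624, v = y - alpha*grad = -7.0727
  prox(v) = soft_thresh(-7.0727, 0.339) = -6.7337
f(x_4) = 1*(-6.7337)^2 + 14*(-6.7337) + 1.52*|-6.7337| = -38.6938


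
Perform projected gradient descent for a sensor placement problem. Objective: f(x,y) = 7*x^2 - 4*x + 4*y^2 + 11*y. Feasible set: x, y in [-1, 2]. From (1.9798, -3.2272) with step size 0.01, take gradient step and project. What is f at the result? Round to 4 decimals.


Step 1: Compute gradient at (1.9798, -3.2272).
grad_x = 2*7*1.9798 - 4 = 23.7172
grad_y = 2*4*-3.2272 + 11 = -14.8176
Step 2: Gradient step.
x_raw = 1.9798 - 0.01*23.7172 = 1.7426
y_raw = -3.2272 - 0.01*-14.8176 = -3.079
Step 3: Project onto [-1, 2].
x_proj = clip(1.7426) = 1.7426
y_proj = clip(-3.079) = -1.0
Step 4: Evaluate f.
f(1.7426, -1.0) = 7.2868


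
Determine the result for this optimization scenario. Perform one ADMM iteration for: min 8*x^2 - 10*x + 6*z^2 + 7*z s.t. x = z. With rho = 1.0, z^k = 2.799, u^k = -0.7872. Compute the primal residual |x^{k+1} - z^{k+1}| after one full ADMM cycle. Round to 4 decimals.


ADMM iteration with rho = 1.0, z^k = 2.799, u^k = -0.7872
Step 1: x-update.
Minimize 8*x^2 - 10*x + (1.0/2)*(x - 2.799 - 0.7872)^2
FOC: (2*8 + 1.0)*x = 10 + 1.0*(2.799 + 0.7872)
x^{k+1} = 0.7992
Step 2: z-update.
Minimize 6*z^2 + 7*z + (1.0/2)*(0.7992 - z - 0.7872)^2
FOC: (2*6 + 1.0)*z = -7 + 1.0*(0.7992 - 0.7872)
z^{k+1} = -0.5375
Step 3: u-update.
u^{k+1} = -0.7872 + 0.7992 + 0.5375 = 0.5495
Step 4: Primal residual = |0.7992 + 0.5375| = 1.3367


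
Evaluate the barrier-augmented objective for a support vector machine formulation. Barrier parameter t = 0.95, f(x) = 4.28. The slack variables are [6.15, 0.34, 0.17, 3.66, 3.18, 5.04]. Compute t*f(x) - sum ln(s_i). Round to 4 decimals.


Step 1: Compute log-barrier.
ln values: [1.8165, -1.0788, -1.772, 1.2975, 1.1569, 1.6174]
phi = -(1.8165 - 1.0788 - 1.772 + 1.2975 + 1.1569 + 1.6174) = -3.0374
Step 2: Compute augmented objective.
t*f(x) = 0.95*4.28 = 4.066
Total = 4.066 - 3.0374 = 1.0286


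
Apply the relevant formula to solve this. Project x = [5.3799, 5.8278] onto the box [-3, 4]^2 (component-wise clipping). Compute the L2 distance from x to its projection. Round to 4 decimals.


Project each component onto [-3, 4].
clip(5.3799) = 4.0, clip(5.8278) = 4.0
Projection = [4.0, 4.0]
Squared diffs: [1.9041, 3.3409]
Distance = sqrt(5.245) = 2.2902


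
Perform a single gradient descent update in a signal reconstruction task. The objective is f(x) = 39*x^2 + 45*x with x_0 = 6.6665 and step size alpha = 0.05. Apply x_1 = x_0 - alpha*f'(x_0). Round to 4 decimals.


We compute the gradient at x_0 and apply the update.
f'(x) = 78*x + 45
f'(6.6665) = 78*6.6665 + 45 = 564.987
x_1 = 6.6665 - 0.05*564.987 = -21.5829


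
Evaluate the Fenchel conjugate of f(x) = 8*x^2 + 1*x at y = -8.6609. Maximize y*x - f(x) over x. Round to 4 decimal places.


f*(y) = sup_x {y*x - a*x^2 - b*x} = sup_x {(y-b)*x - a*x^2}
FOC: (y - b) - 2a*x = 0 => x* = (y - b)/(2a)
x* = (-8.6609 - 1)/(2*8) = -0.6038
f*(-8.6609) = (y-b)^2/(4a) = (-8.6609 - 1)^2/(4*8)
= 93.333/32 = 2.9167


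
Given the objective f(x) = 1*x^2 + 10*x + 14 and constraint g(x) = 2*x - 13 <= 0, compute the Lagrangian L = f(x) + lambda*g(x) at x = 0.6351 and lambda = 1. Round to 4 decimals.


Step 1: Evaluate f(x).
f(0.6351) = 1*0.6351^2 + 10*0.6351 + 14 = 20.7544
Step 2: Evaluate g(x).
g(0.6351) = 2*0.6351 - 13 = -11.7298
Step 3: Compute Lagrangian.
L = 20.7544 + 1*-11.7298 = 9.0246


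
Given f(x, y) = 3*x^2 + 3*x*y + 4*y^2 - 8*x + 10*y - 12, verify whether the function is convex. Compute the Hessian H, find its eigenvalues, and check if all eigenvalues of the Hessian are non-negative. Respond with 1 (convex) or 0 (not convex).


The Hessian of f(x,y) = 3*x^2 + 3*x*y + 4*y^2 - 8*x + 10*y - 12 is:
H = [[6, 3], [3, 8]]
Trace = 6 + 8 = 14
Determinant = 6*8 - (3)^2 = 39
Discriminant = (14)^2 - 4*39 = 40.0
Eigenvalues: lambda_1 = 3.8377, lambda_2 = 10.1623
The function is convex.

1


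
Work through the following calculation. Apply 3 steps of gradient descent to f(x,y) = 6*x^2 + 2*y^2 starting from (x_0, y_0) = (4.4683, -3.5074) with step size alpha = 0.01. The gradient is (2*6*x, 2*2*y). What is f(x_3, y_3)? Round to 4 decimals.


Gradient descent on f(x,y) = 6*x^2 + 2*y^2.
Starting point: (4.4683, -3.5074), alpha = 0.01
Step 1: grad_x = 2*6*4.4683 = 53.6196, grad_y = 2*2*-3.5074 = -14.0296
  x_1 = 4.4683 - 0.01*53.6196 = 3.9321
  y_1 = -3.5074 - 0.01*-14.0296 = -3.3671
Step 2: grad_x = 2*6*3.9321 = 47.1852, grad_y = 2*2*-3.3671 = -13.4684
  x_2 = 3.9321 - 0.01*47.1852 = 3.4603
  y_2 = -3.3671 - 0.01*-13.4684 = -3.2324
Step 3: grad_x = 2*6*3.4603 = 41.523, grad_y = 2*2*-3.2324 = -12.9297
  x_3 = 3.4603 - 0.01*41.523 = 3.045
  y_3 = -3.2324 - 0.01*-12.9297 = -3.1031
f(3.045, -3.1031) = 6*3.045^2 + 2*(-3.1031)^2 = 74.8917


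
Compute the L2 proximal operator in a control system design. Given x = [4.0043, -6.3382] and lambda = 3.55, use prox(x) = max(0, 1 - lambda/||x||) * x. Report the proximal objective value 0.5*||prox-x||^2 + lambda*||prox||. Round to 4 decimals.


Step 1: Compute ||x||.
||x|| = 7.4971
Step 2: Compute scaling factor.
scale = max(0, 1 - 3.55/7.4971) = 0.5265
Step 3: prox(x) = [2.1082, -3.337]
||prox(x)|| = 3.9471
Step 4: Proximal objective.
0.5*||prox-x||^2 = 6.3013
lambda*||prox|| = 14.0122
Total = 20.3136


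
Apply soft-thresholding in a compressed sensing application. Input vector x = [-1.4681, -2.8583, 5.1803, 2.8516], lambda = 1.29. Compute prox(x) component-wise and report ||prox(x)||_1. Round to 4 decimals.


Soft-thresholding with lambda = 1.29:
prox(-1.4681) = sign(-1.4681)*max(|-1.4681| - 1.29, 0) = -0.1781
prox(-2.8583) = sign(-2.8583)*max(|-2.8583| - 1.29, 0) = -1.5683
prox(5.1803) = sign(5.1803)*max(|5.1803| - 1.29, 0) = 3.8903
prox(2.8516) = sign(2.8516)*max(|2.8516| - 1.29, 0) = 1.5616
prox(x) = [-0.1781, -1.5683, 3.8903, 1.5616]
||prox(x)||_1 = 0.1781 + 1.5683 + 3.8903 + 1.5616 = 7.1983


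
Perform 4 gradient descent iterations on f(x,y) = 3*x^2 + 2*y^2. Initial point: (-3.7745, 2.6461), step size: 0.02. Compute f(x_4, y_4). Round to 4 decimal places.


Gradient descent on f(x,y) = 3*x^2 + 2*y^2.
Starting point: (-3.7745, 2.6461), alpha = 0.02
Step 1: grad_x = 2*3*-3.7745 = -22.647, grad_y = 2*2*2.6461 = 10.5844
  x_1 = -3.7745 - 0.02*-22.647 = -3.3216
  y_1 = 2.6461 - 0.02*10.5844 = 2.4344
Step 2: grad_x = 2*3*-3.3216 = -19.9294, grad_y = 2*2*2.4344 = 9.7376
  x_2 = -3.3216 - 0.02*-19.9294 = -2.923
  y_2 = 2.4344 - 0.02*9.7376 = 2.2397
Step 3: grad_x = 2*3*-2.923 = -17.5378, grad_y = 2*2*2.2397 = 8.9586
  x_3 = -2.923 - 0.02*-17.5378 = -2.5722
  y_3 = 2.2397 - 0.02*8.9586 = 2.0605
Step 4: grad_x = 2*3*-2.5722 = -15.4333, grad_y = 2*2*2.0605 = 8.2419
  x_4 = -2.5722 - 0.02*-15.4333 = -2.2636
  y_4 = 2.0605 - 0.02*8.2419 = 1.8956
f(-2.2636, 1.8956) = 3*(-2.2636)^2 + 2*1.8956^2 = 22.5579


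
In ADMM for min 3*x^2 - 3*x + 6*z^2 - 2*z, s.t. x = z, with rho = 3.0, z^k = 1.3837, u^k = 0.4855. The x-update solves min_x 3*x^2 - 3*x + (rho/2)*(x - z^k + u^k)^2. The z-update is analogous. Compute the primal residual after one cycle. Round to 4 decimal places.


ADMM iteration with rho = 3.0, z^k = 1.3837, u^k = 0.4855
Step 1: x-update.
Minimize 3*x^2 - 3*x + (3.0/2)*(x - 1.3837 + 0.4855)^2
FOC: (2*3 + 3.0)*x = 3 + 3.0*(1.3837 - 0.4855)
x^{k+1} = 0.6327
Step 2: z-update.
Minimize 6*z^2 - 2*z + (3.0/2)*(0.6327 - z + 0.4855)^2
FOC: (2*6 + 3.0)*z = 2 + 3.0*(0.6327 + 0.4855)
z^{k+1} = 0.357
Step 3: u-update.
u^{k+1} = 0.4855 + 0.6327 - 0.357 = 0.7613
Step 4: Primal residual = |0.6327 - 0.357| = 0.2758


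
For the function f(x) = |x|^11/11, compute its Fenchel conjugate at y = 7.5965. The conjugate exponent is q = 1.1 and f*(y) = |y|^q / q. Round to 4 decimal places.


The conjugate exponent q satisfies 1/p + 1/q = 1.
p = 11, so q = 11/(11 - 1) = 1.1
|y|^q = 7.5965^1.1 = 9.3041
f*(7.5965) = 9.3041 / 1.1 = 8.4583
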